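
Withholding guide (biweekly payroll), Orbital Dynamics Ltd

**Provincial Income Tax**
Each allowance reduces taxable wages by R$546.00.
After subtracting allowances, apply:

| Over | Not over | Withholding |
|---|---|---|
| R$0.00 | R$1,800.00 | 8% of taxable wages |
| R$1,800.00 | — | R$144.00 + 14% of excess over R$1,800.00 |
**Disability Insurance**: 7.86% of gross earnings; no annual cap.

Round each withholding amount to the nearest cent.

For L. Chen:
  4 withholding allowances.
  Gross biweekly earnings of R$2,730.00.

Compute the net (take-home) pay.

R$2,471.74

Provincial Income Tax: taxable = R$2,730.00 − 4×R$546.00 = R$546.00
  8% × R$546.00 = R$43.68
Disability Insurance: 7.86% × R$2,730.00 = R$214.58
Total withheld: R$43.68 + R$214.58 = R$258.26
Net pay: R$2,730.00 − R$258.26 = R$2,471.74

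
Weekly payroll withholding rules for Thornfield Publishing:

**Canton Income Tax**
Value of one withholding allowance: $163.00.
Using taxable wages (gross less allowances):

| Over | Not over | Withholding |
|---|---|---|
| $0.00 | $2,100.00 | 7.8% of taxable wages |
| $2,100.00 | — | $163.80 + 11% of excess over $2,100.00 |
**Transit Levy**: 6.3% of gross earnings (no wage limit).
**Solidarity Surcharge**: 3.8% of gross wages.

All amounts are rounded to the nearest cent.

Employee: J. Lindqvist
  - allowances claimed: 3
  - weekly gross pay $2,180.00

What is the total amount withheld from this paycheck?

$352.08

Canton Income Tax: taxable = $2,180.00 − 3×$163.00 = $1,691.00
  7.8% × $1,691.00 = $131.90
Transit Levy: 6.3% × $2,180.00 = $137.34
Solidarity Surcharge: 3.8% × $2,180.00 = $82.84
Total: $131.90 + $137.34 + $82.84 = $352.08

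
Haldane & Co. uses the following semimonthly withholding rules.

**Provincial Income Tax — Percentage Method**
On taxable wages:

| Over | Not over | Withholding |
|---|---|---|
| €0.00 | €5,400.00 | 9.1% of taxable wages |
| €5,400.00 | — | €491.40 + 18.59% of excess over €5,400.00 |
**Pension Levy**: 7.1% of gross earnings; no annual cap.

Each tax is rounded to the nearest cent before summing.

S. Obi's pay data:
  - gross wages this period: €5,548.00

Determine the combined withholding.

Provincial Income Tax: taxable = €5,548.00
  €491.40 + 18.59% × (€5,548.00 − €5,400.00) = €491.40 + 18.59% × €148.00 = €518.91
Pension Levy: 7.1% × €5,548.00 = €393.91
Total: €518.91 + €393.91 = €912.82

€912.82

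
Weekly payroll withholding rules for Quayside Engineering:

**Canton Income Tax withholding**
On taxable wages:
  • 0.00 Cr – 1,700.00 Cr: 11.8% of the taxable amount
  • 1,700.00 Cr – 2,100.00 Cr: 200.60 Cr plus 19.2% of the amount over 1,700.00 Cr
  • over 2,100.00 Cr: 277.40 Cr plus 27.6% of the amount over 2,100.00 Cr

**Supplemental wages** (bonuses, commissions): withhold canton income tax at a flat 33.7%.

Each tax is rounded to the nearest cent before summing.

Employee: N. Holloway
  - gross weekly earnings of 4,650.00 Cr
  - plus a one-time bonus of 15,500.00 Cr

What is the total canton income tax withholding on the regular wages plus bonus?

6,204.70 Cr

Canton Income Tax: taxable = 4,650.00 Cr
  277.40 Cr + 27.6% × (4,650.00 Cr − 2,100.00 Cr) = 277.40 Cr + 27.6% × 2,550.00 Cr = 981.20 Cr
Supplemental (33.7% flat on bonus): 33.7% × 15,500.00 Cr = 5,223.50 Cr
Total canton income tax: 981.20 Cr + 5,223.50 Cr = 6,204.70 Cr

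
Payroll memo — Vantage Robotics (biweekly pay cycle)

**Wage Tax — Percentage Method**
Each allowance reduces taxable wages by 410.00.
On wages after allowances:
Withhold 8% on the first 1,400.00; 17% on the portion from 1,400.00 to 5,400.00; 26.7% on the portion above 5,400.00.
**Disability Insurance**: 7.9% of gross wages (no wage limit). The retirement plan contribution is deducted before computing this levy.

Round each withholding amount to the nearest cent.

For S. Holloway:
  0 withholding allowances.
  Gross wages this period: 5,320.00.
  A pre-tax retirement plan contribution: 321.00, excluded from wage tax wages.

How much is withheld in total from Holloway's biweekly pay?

1,118.75

Wage Tax: taxable = 5,320.00 − 321.00 = 4,999.00
  112.00 + 17% × (4,999.00 − 1,400.00) = 112.00 + 17% × 3,599.00 = 723.83
Disability Insurance: 7.9% × 4,999.00 = 394.92
Total: 723.83 + 394.92 = 1,118.75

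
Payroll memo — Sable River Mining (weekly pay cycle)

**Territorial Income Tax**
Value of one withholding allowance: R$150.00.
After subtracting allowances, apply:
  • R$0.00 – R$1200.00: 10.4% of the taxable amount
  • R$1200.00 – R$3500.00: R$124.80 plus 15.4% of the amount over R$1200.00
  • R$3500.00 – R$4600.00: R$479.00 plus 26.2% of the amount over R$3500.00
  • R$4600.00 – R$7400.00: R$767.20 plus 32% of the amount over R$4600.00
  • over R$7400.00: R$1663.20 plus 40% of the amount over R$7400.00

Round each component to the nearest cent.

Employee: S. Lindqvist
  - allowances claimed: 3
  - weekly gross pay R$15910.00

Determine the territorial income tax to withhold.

R$4887.20

Territorial Income Tax: taxable = R$15910.00 − 3×R$150.00 = R$15460.00
  R$1663.20 + 40% × (R$15460.00 − R$7400.00) = R$1663.20 + 40% × R$8060.00 = R$4887.20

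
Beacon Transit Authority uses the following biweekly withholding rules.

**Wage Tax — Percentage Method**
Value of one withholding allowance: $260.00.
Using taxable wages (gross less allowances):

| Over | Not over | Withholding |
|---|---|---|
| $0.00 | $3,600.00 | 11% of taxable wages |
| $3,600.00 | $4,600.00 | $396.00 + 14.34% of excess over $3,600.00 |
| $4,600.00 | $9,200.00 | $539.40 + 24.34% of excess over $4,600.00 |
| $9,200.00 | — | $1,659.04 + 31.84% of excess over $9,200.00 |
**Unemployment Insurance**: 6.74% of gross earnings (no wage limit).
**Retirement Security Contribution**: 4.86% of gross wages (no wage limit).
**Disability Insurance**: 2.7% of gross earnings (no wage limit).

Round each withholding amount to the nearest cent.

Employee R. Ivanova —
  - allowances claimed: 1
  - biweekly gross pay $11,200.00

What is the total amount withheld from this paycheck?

Wage Tax: taxable = $11,200.00 − 1×$260.00 = $10,940.00
  $1,659.04 + 31.84% × ($10,940.00 − $9,200.00) = $1,659.04 + 31.84% × $1,740.00 = $2,213.06
Unemployment Insurance: 6.74% × $11,200.00 = $754.88
Retirement Security Contribution: 4.86% × $11,200.00 = $544.32
Disability Insurance: 2.7% × $11,200.00 = $302.40
Total: $2,213.06 + $754.88 + $544.32 + $302.40 = $3,814.66

$3,814.66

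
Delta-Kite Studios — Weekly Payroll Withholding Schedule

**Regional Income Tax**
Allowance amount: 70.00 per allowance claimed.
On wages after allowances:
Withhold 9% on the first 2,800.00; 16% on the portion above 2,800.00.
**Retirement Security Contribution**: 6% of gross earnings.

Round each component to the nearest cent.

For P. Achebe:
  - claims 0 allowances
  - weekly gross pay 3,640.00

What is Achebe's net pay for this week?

Regional Income Tax: taxable = 3,640.00
  252.00 + 16% × (3,640.00 − 2,800.00) = 252.00 + 16% × 840.00 = 386.40
Retirement Security Contribution: 6% × 3,640.00 = 218.40
Total withheld: 386.40 + 218.40 = 604.80
Net pay: 3,640.00 − 604.80 = 3,035.20

3,035.20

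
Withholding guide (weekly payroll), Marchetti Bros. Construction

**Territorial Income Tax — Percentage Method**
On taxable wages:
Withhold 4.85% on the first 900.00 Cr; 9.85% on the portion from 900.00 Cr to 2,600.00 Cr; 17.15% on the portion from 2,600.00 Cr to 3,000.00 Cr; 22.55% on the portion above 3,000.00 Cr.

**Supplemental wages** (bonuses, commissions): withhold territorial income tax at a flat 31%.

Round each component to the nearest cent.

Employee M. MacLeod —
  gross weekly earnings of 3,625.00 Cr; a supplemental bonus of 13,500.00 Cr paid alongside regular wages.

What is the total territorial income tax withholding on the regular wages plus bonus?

Territorial Income Tax: taxable = 3,625.00 Cr
  279.70 Cr + 22.55% × (3,625.00 Cr − 3,000.00 Cr) = 279.70 Cr + 22.55% × 625.00 Cr = 420.64 Cr
Supplemental (31% flat on bonus): 31% × 13,500.00 Cr = 4,185.00 Cr
Total territorial income tax: 420.64 Cr + 4,185.00 Cr = 4,605.64 Cr

4,605.64 Cr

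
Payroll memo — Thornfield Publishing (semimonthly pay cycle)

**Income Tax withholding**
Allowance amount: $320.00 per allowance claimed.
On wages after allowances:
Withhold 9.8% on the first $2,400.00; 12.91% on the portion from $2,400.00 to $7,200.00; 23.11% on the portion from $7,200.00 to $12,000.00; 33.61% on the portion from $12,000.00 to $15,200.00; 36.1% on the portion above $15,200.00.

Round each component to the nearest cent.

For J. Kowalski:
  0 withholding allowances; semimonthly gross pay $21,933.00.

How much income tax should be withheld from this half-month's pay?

$5,470.29

Income Tax: taxable = $21,933.00
  $3,039.68 + 36.1% × ($21,933.00 − $15,200.00) = $3,039.68 + 36.1% × $6,733.00 = $5,470.29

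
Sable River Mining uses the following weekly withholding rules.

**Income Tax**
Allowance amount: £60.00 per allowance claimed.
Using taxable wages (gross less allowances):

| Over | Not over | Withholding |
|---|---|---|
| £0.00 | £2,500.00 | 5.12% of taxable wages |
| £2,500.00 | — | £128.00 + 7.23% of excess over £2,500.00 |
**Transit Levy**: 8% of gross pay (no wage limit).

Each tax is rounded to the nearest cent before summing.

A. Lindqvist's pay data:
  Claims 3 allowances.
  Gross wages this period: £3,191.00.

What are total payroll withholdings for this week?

£420.23

Income Tax: taxable = £3,191.00 − 3×£60.00 = £3,011.00
  £128.00 + 7.23% × (£3,011.00 − £2,500.00) = £128.00 + 7.23% × £511.00 = £164.95
Transit Levy: 8% × £3,191.00 = £255.28
Total: £164.95 + £255.28 = £420.23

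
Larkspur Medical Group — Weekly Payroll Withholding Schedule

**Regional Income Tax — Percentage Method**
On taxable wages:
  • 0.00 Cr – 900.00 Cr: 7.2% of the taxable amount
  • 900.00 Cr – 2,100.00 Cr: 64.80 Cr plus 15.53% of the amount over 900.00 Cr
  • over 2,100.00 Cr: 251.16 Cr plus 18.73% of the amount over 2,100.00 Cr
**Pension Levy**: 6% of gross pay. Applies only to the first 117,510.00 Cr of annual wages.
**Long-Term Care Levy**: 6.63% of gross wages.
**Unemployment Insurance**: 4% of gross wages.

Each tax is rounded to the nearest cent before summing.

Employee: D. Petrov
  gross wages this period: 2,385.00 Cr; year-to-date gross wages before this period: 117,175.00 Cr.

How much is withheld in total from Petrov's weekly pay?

578.17 Cr

Regional Income Tax: taxable = 2,385.00 Cr
  251.16 Cr + 18.73% × (2,385.00 Cr − 2,100.00 Cr) = 251.16 Cr + 18.73% × 285.00 Cr = 304.54 Cr
Pension Levy: cap 117,510.00 Cr − YTD 117,175.00 Cr = 335.00 Cr subject; 6% × 335.00 Cr = 20.10 Cr
Long-Term Care Levy: 6.63% × 2,385.00 Cr = 158.13 Cr
Unemployment Insurance: 4% × 2,385.00 Cr = 95.40 Cr
Total: 304.54 Cr + 20.10 Cr + 158.13 Cr + 95.40 Cr = 578.17 Cr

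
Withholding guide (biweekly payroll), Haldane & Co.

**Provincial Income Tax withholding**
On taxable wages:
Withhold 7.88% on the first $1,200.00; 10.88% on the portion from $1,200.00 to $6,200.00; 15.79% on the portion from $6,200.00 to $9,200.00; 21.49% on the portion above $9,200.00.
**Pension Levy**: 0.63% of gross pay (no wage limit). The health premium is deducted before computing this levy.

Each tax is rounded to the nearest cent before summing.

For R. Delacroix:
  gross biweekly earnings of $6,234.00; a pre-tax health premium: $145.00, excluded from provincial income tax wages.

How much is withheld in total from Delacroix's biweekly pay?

Provincial Income Tax: taxable = $6,234.00 − $145.00 = $6,089.00
  $94.56 + 10.88% × ($6,089.00 − $1,200.00) = $94.56 + 10.88% × $4,889.00 = $626.48
Pension Levy: 0.63% × $6,089.00 = $38.36
Total: $626.48 + $38.36 = $664.84

$664.84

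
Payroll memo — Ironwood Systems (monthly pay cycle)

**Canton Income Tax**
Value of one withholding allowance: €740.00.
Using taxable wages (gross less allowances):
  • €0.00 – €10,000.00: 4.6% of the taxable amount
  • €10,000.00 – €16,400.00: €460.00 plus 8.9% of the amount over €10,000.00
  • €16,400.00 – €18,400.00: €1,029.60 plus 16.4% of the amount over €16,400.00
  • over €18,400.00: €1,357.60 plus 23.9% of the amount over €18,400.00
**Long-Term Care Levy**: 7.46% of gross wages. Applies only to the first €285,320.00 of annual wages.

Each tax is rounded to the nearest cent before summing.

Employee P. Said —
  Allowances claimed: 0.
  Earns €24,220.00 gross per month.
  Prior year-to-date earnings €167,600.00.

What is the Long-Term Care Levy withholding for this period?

Long-Term Care Levy: 7.46% × €24,220.00 = €1,806.81

€1,806.81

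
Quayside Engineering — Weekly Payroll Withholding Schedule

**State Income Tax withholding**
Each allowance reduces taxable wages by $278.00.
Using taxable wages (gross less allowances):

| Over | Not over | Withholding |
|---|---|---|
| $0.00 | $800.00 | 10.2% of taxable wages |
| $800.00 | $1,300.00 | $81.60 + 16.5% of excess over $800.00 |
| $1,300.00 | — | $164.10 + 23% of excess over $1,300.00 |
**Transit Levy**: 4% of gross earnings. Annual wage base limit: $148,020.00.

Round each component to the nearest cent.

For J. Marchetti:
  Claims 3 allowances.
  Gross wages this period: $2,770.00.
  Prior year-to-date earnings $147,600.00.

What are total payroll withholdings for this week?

State Income Tax: taxable = $2,770.00 − 3×$278.00 = $1,936.00
  $164.10 + 23% × ($1,936.00 − $1,300.00) = $164.10 + 23% × $636.00 = $310.38
Transit Levy: cap $148,020.00 − YTD $147,600.00 = $420.00 subject; 4% × $420.00 = $16.80
Total: $310.38 + $16.80 = $327.18

$327.18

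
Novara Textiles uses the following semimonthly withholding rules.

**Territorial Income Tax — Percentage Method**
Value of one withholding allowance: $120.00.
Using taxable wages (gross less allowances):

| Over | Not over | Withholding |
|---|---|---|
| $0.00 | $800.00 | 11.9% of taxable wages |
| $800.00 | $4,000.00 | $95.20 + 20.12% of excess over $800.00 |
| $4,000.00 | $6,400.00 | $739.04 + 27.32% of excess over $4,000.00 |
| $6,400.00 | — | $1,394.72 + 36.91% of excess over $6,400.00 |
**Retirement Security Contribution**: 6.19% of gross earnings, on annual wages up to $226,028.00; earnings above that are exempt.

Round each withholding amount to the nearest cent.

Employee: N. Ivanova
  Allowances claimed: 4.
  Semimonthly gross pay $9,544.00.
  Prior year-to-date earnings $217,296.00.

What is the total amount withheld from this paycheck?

$2,918.51

Territorial Income Tax: taxable = $9,544.00 − 4×$120.00 = $9,064.00
  $1,394.72 + 36.91% × ($9,064.00 − $6,400.00) = $1,394.72 + 36.91% × $2,664.00 = $2,378.00
Retirement Security Contribution: cap $226,028.00 − YTD $217,296.00 = $8,732.00 subject; 6.19% × $8,732.00 = $540.51
Total: $2,378.00 + $540.51 = $2,918.51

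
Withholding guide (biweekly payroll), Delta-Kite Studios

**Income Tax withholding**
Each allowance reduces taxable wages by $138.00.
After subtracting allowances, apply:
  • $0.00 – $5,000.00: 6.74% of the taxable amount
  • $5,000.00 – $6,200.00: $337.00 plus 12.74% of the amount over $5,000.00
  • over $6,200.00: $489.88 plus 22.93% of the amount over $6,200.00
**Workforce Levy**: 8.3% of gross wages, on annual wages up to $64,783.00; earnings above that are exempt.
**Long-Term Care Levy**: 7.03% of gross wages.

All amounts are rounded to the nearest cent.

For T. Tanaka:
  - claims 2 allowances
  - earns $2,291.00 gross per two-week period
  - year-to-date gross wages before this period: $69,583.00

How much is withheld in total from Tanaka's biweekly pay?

$296.87

Income Tax: taxable = $2,291.00 − 2×$138.00 = $2,015.00
  6.74% × $2,015.00 = $135.81
Workforce Levy: YTD $69,583.00 ≥ cap $64,783.00 → $0.00
Long-Term Care Levy: 7.03% × $2,291.00 = $161.06
Total: $135.81 + $0.00 + $161.06 = $296.87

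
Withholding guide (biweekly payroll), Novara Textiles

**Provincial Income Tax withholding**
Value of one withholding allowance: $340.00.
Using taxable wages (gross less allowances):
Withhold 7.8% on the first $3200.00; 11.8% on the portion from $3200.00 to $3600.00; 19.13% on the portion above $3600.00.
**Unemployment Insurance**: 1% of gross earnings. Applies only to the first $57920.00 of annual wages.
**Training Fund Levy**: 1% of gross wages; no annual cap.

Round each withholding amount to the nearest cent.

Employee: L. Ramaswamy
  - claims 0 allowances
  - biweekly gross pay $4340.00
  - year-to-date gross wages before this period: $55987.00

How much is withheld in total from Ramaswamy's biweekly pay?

$501.09

Provincial Income Tax: taxable = $4340.00
  $296.80 + 19.13% × ($4340.00 − $3600.00) = $296.80 + 19.13% × $740.00 = $438.36
Unemployment Insurance: cap $57920.00 − YTD $55987.00 = $1933.00 subject; 1% × $1933.00 = $19.33
Training Fund Levy: 1% × $4340.00 = $43.40
Total: $438.36 + $19.33 + $43.40 = $501.09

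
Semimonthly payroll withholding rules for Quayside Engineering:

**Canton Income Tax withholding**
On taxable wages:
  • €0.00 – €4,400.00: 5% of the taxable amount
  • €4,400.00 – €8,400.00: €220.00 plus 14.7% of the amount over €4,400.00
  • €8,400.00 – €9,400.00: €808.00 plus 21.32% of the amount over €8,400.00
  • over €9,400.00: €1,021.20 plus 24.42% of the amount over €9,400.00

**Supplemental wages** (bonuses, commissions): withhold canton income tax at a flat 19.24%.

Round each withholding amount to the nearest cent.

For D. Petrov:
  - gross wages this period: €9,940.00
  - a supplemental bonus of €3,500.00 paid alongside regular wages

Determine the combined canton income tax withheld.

€1,826.47

Canton Income Tax: taxable = €9,940.00
  €1,021.20 + 24.42% × (€9,940.00 − €9,400.00) = €1,021.20 + 24.42% × €540.00 = €1,153.07
Supplemental (19.24% flat on bonus): 19.24% × €3,500.00 = €673.40
Total canton income tax: €1,153.07 + €673.40 = €1,826.47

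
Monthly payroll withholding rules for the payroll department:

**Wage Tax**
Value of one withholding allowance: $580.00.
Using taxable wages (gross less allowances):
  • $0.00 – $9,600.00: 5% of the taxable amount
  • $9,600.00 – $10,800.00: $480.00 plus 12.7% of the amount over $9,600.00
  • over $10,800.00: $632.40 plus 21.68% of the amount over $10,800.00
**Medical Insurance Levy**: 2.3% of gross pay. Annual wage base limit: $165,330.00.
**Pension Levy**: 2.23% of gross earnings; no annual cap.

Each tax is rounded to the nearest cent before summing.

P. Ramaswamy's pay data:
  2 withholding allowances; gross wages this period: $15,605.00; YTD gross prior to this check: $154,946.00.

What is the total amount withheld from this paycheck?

$2,009.46

Wage Tax: taxable = $15,605.00 − 2×$580.00 = $14,445.00
  $632.40 + 21.68% × ($14,445.00 − $10,800.00) = $632.40 + 21.68% × $3,645.00 = $1,422.64
Medical Insurance Levy: cap $165,330.00 − YTD $154,946.00 = $10,384.00 subject; 2.3% × $10,384.00 = $238.83
Pension Levy: 2.23% × $15,605.00 = $347.99
Total: $1,422.64 + $238.83 + $347.99 = $2,009.46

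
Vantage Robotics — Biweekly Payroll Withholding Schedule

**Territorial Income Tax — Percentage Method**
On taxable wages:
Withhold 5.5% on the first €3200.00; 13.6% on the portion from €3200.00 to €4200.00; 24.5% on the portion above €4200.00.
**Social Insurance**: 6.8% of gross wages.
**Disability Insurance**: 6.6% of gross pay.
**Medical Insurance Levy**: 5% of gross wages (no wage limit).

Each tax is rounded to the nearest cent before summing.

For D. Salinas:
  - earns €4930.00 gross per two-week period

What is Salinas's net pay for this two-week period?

€3532.03

Territorial Income Tax: taxable = €4930.00
  €312.00 + 24.5% × (€4930.00 − €4200.00) = €312.00 + 24.5% × €730.00 = €490.85
Social Insurance: 6.8% × €4930.00 = €335.24
Disability Insurance: 6.6% × €4930.00 = €325.38
Medical Insurance Levy: 5% × €4930.00 = €246.50
Total withheld: €490.85 + €335.24 + €325.38 + €246.50 = €1397.97
Net pay: €4930.00 − €1397.97 = €3532.03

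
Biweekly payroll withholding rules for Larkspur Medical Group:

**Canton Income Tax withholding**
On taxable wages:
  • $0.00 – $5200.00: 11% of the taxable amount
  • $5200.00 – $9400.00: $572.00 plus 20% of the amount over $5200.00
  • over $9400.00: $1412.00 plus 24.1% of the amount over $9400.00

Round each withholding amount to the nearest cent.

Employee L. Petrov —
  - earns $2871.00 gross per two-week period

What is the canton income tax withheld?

$315.81

Canton Income Tax: taxable = $2871.00
  11% × $2871.00 = $315.81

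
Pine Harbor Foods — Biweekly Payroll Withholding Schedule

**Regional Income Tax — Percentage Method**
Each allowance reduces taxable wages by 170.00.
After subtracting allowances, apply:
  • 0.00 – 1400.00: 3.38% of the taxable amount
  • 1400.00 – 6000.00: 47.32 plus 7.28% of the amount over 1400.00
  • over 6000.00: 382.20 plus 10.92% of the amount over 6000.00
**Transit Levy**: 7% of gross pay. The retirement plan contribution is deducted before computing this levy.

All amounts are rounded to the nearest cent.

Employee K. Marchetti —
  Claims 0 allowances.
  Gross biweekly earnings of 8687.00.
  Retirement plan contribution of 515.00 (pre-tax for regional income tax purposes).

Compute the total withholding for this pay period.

Regional Income Tax: taxable = 8687.00 − 515.00 = 8172.00
  382.20 + 10.92% × (8172.00 − 6000.00) = 382.20 + 10.92% × 2172.00 = 619.38
Transit Levy: 7% × 8172.00 = 572.04
Total: 619.38 + 572.04 = 1191.42

1191.42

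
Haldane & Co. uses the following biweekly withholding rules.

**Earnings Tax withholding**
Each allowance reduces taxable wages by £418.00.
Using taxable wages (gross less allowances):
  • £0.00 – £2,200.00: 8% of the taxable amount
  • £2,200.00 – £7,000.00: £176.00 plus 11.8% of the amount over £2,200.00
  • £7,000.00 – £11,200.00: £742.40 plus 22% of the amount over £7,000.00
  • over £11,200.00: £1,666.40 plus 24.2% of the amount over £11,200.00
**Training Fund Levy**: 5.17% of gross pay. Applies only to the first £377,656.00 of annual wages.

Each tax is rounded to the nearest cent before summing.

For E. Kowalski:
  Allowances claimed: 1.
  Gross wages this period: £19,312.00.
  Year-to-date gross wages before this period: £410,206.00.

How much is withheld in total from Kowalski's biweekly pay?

£3,528.35

Earnings Tax: taxable = £19,312.00 − 1×£418.00 = £18,894.00
  £1,666.40 + 24.2% × (£18,894.00 − £11,200.00) = £1,666.40 + 24.2% × £7,694.00 = £3,528.35
Training Fund Levy: YTD £410,206.00 ≥ cap £377,656.00 → £0.00
Total: £3,528.35 + £0.00 = £3,528.35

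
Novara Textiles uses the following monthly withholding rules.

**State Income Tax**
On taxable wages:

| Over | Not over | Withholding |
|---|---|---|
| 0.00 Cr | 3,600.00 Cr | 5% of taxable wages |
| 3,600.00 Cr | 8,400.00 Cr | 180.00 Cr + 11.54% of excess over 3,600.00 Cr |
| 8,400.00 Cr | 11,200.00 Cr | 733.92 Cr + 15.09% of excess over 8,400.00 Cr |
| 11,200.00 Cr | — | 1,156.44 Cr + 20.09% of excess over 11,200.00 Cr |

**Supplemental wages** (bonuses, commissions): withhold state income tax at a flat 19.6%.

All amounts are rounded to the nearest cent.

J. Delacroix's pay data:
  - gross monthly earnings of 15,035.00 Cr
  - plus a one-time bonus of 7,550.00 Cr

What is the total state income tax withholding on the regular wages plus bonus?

State Income Tax: taxable = 15,035.00 Cr
  1,156.44 Cr + 20.09% × (15,035.00 Cr − 11,200.00 Cr) = 1,156.44 Cr + 20.09% × 3,835.00 Cr = 1,926.89 Cr
Supplemental (19.6% flat on bonus): 19.6% × 7,550.00 Cr = 1,479.80 Cr
Total state income tax: 1,926.89 Cr + 1,479.80 Cr = 3,406.69 Cr

3,406.69 Cr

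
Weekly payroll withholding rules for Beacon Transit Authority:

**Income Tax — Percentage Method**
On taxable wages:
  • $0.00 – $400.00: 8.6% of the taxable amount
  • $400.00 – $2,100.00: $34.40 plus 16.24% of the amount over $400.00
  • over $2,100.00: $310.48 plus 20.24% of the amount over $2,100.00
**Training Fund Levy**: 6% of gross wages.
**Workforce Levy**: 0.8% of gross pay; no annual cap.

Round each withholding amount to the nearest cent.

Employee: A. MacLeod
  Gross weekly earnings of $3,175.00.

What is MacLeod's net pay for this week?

$2,431.04

Income Tax: taxable = $3,175.00
  $310.48 + 20.24% × ($3,175.00 − $2,100.00) = $310.48 + 20.24% × $1,075.00 = $528.06
Training Fund Levy: 6% × $3,175.00 = $190.50
Workforce Levy: 0.8% × $3,175.00 = $25.40
Total withheld: $528.06 + $190.50 + $25.40 = $743.96
Net pay: $3,175.00 − $743.96 = $2,431.04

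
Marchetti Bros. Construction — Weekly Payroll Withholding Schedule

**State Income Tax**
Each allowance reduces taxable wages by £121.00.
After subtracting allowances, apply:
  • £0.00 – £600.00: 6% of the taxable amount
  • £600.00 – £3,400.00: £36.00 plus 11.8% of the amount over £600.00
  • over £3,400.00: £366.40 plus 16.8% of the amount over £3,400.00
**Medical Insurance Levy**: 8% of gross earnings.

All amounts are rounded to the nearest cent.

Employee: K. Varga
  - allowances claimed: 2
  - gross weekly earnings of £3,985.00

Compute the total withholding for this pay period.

£742.82

State Income Tax: taxable = £3,985.00 − 2×£121.00 = £3,743.00
  £366.40 + 16.8% × (£3,743.00 − £3,400.00) = £366.40 + 16.8% × £343.00 = £424.02
Medical Insurance Levy: 8% × £3,985.00 = £318.80
Total: £424.02 + £318.80 = £742.82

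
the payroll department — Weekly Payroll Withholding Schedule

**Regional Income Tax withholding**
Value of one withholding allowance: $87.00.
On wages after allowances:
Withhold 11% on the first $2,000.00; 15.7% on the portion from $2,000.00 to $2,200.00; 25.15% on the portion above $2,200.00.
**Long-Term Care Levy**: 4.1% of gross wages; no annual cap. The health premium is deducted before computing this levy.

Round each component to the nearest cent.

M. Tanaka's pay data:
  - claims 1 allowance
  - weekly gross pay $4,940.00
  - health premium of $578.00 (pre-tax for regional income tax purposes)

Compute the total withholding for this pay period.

$952.10

Regional Income Tax: taxable = $4,940.00 − $578.00 − 1×$87.00 = $4,275.00
  $251.40 + 25.15% × ($4,275.00 − $2,200.00) = $251.40 + 25.15% × $2,075.00 = $773.26
Long-Term Care Levy: 4.1% × $4,362.00 = $178.84
Total: $773.26 + $178.84 = $952.10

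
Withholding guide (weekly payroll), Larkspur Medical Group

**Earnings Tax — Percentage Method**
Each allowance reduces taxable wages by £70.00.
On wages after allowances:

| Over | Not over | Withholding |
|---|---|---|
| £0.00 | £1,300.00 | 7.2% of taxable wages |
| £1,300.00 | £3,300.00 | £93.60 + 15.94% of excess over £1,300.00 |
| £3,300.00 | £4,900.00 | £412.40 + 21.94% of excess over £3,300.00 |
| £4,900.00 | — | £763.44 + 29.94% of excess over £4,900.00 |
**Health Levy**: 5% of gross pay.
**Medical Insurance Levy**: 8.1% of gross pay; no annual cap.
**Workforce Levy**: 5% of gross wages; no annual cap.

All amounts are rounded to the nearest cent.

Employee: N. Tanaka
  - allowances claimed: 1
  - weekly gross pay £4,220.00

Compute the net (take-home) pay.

Earnings Tax: taxable = £4,220.00 − 1×£70.00 = £4,150.00
  £412.40 + 21.94% × (£4,150.00 − £3,300.00) = £412.40 + 21.94% × £850.00 = £598.89
Health Levy: 5% × £4,220.00 = £211.00
Medical Insurance Levy: 8.1% × £4,220.00 = £341.82
Workforce Levy: 5% × £4,220.00 = £211.00
Total withheld: £598.89 + £211.00 + £341.82 + £211.00 = £1,362.71
Net pay: £4,220.00 − £1,362.71 = £2,857.29

£2,857.29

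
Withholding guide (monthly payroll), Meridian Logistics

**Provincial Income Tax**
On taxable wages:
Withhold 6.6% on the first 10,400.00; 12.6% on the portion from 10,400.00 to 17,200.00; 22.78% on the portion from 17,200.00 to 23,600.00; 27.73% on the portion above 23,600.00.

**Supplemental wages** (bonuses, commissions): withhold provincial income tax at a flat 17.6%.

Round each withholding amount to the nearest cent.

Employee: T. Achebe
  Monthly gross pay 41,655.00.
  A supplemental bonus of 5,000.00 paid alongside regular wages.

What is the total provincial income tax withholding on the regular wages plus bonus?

8,887.77

Provincial Income Tax: taxable = 41,655.00
  3,001.12 + 27.73% × (41,655.00 − 23,600.00) = 3,001.12 + 27.73% × 18,055.00 = 8,007.77
Supplemental (17.6% flat on bonus): 17.6% × 5,000.00 = 880.00
Total provincial income tax: 8,007.77 + 880.00 = 8,887.77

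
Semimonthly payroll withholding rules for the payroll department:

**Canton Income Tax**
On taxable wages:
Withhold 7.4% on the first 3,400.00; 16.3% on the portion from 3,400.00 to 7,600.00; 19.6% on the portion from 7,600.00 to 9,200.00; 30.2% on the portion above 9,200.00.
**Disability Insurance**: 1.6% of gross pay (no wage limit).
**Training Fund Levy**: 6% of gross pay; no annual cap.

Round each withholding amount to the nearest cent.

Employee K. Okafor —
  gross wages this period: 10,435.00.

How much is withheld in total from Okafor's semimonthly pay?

Canton Income Tax: taxable = 10,435.00
  1,249.80 + 30.2% × (10,435.00 − 9,200.00) = 1,249.80 + 30.2% × 1,235.00 = 1,622.77
Disability Insurance: 1.6% × 10,435.00 = 166.96
Training Fund Levy: 6% × 10,435.00 = 626.10
Total: 1,622.77 + 166.96 + 626.10 = 2,415.83

2,415.83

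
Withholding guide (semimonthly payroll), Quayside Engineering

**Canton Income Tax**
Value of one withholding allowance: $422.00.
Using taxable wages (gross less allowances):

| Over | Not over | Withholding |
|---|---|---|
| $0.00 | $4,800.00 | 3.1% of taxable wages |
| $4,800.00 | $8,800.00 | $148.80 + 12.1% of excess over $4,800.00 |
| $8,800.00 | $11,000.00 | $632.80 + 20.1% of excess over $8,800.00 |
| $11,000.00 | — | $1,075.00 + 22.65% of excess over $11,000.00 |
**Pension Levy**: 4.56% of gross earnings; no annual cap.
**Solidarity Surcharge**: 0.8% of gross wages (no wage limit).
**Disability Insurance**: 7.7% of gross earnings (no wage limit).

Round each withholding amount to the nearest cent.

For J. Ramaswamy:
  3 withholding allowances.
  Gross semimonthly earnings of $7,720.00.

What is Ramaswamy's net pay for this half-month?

Canton Income Tax: taxable = $7,720.00 − 3×$422.00 = $6,454.00
  $148.80 + 12.1% × ($6,454.00 − $4,800.00) = $148.80 + 12.1% × $1,654.00 = $348.93
Pension Levy: 4.56% × $7,720.00 = $352.03
Solidarity Surcharge: 0.8% × $7,720.00 = $61.76
Disability Insurance: 7.7% × $7,720.00 = $594.44
Total withheld: $348.93 + $352.03 + $61.76 + $594.44 = $1,357.16
Net pay: $7,720.00 − $1,357.16 = $6,362.84

$6,362.84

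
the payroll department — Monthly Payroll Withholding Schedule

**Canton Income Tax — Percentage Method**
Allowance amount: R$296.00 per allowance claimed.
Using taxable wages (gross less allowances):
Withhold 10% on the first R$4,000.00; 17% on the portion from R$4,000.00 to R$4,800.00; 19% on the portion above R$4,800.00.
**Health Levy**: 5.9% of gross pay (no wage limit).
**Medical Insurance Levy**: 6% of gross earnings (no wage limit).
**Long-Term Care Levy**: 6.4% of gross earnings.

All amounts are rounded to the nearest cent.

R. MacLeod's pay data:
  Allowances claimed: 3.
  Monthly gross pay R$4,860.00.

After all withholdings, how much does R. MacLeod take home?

Canton Income Tax: taxable = R$4,860.00 − 3×R$296.00 = R$3,972.00
  10% × R$3,972.00 = R$397.20
Health Levy: 5.9% × R$4,860.00 = R$286.74
Medical Insurance Levy: 6% × R$4,860.00 = R$291.60
Long-Term Care Levy: 6.4% × R$4,860.00 = R$311.04
Total withheld: R$397.20 + R$286.74 + R$291.60 + R$311.04 = R$1,286.58
Net pay: R$4,860.00 − R$1,286.58 = R$3,573.42

R$3,573.42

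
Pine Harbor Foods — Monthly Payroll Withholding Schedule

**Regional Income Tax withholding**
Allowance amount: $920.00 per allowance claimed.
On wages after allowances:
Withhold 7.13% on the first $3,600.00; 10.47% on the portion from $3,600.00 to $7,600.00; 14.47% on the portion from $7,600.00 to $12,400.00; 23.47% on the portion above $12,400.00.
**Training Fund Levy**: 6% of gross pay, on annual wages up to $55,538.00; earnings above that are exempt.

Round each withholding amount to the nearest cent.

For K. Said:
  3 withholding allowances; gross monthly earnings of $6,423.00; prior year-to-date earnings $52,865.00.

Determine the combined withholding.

$423.66

Regional Income Tax: taxable = $6,423.00 − 3×$920.00 = $3,663.00
  $256.68 + 10.47% × ($3,663.00 − $3,600.00) = $256.68 + 10.47% × $63.00 = $263.28
Training Fund Levy: cap $55,538.00 − YTD $52,865.00 = $2,673.00 subject; 6% × $2,673.00 = $160.38
Total: $263.28 + $160.38 = $423.66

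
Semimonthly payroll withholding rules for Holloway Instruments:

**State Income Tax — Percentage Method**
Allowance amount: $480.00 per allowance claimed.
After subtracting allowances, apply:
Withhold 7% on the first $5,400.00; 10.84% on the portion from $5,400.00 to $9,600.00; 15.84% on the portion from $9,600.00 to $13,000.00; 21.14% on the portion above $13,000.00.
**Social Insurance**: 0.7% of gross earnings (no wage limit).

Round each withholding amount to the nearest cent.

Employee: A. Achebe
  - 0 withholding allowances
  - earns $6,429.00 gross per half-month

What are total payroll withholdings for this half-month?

$534.54

State Income Tax: taxable = $6,429.00
  $378.00 + 10.84% × ($6,429.00 − $5,400.00) = $378.00 + 10.84% × $1,029.00 = $489.54
Social Insurance: 0.7% × $6,429.00 = $45.00
Total: $489.54 + $45.00 = $534.54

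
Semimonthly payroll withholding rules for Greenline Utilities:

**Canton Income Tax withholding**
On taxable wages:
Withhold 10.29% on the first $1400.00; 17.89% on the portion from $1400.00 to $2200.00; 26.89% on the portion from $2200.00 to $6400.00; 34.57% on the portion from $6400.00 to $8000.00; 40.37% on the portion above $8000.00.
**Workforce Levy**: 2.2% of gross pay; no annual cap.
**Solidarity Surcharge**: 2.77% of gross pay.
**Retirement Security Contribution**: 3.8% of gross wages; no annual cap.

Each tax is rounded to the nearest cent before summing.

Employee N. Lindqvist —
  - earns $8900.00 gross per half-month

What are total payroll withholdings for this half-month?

$3113.54

Canton Income Tax: taxable = $8900.00
  $1969.68 + 40.37% × ($8900.00 − $8000.00) = $1969.68 + 40.37% × $900.00 = $2333.01
Workforce Levy: 2.2% × $8900.00 = $195.80
Solidarity Surcharge: 2.77% × $8900.00 = $246.53
Retirement Security Contribution: 3.8% × $8900.00 = $338.20
Total: $2333.01 + $195.80 + $246.53 + $338.20 = $3113.54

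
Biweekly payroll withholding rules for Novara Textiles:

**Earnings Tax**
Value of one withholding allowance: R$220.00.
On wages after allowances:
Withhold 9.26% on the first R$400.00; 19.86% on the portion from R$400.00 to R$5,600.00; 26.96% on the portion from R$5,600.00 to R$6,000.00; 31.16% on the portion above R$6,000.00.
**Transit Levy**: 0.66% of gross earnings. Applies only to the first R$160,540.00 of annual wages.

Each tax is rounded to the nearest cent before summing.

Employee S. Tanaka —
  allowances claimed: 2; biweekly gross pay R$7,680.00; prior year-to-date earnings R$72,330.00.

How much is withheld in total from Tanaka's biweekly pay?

R$1,614.67

Earnings Tax: taxable = R$7,680.00 − 2×R$220.00 = R$7,240.00
  R$1,177.60 + 31.16% × (R$7,240.00 − R$6,000.00) = R$1,177.60 + 31.16% × R$1,240.00 = R$1,563.98
Transit Levy: 0.66% × R$7,680.00 = R$50.69
Total: R$1,563.98 + R$50.69 = R$1,614.67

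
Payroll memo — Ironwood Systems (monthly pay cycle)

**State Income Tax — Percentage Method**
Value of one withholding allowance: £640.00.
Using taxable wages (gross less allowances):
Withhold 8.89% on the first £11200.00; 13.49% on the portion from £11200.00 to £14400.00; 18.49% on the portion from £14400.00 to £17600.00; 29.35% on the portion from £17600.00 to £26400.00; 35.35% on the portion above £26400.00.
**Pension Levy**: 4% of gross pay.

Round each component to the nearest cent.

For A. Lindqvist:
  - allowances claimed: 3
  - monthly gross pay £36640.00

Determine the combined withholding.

State Income Tax: taxable = £36640.00 − 3×£640.00 = £34720.00
  £4601.84 + 35.35% × (£34720.00 − £26400.00) = £4601.84 + 35.35% × £8320.00 = £7542.96
Pension Levy: 4% × £36640.00 = £1465.60
Total: £7542.96 + £1465.60 = £9008.56

£9008.56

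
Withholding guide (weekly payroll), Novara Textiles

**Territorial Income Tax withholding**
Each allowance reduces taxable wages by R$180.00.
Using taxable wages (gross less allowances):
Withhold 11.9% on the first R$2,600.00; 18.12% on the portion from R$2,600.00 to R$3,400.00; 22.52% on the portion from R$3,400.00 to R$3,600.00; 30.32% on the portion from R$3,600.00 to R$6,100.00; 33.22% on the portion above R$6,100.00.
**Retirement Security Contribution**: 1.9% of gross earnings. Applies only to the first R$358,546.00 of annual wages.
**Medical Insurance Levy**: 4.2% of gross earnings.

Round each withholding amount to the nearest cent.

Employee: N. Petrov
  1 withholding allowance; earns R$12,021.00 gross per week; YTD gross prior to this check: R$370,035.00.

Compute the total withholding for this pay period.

R$3,669.44

Territorial Income Tax: taxable = R$12,021.00 − 1×R$180.00 = R$11,841.00
  R$1,257.40 + 33.22% × (R$11,841.00 − R$6,100.00) = R$1,257.40 + 33.22% × R$5,741.00 = R$3,164.56
Retirement Security Contribution: YTD R$370,035.00 ≥ cap R$358,546.00 → R$0.00
Medical Insurance Levy: 4.2% × R$12,021.00 = R$504.88
Total: R$3,164.56 + R$0.00 + R$504.88 = R$3,669.44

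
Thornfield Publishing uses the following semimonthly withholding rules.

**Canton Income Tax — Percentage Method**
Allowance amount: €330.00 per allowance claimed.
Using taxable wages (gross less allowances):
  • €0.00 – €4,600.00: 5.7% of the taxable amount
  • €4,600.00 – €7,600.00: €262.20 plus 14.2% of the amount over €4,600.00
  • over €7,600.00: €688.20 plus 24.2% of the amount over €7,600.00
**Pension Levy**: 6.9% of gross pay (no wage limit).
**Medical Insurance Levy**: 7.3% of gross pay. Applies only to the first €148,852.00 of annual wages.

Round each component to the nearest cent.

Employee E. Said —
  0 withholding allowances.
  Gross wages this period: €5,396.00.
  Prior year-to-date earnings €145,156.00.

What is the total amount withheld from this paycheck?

€1,017.36

Canton Income Tax: taxable = €5,396.00
  €262.20 + 14.2% × (€5,396.00 − €4,600.00) = €262.20 + 14.2% × €796.00 = €375.23
Pension Levy: 6.9% × €5,396.00 = €372.32
Medical Insurance Levy: cap €148,852.00 − YTD €145,156.00 = €3,696.00 subject; 7.3% × €3,696.00 = €269.81
Total: €375.23 + €372.32 + €269.81 = €1,017.36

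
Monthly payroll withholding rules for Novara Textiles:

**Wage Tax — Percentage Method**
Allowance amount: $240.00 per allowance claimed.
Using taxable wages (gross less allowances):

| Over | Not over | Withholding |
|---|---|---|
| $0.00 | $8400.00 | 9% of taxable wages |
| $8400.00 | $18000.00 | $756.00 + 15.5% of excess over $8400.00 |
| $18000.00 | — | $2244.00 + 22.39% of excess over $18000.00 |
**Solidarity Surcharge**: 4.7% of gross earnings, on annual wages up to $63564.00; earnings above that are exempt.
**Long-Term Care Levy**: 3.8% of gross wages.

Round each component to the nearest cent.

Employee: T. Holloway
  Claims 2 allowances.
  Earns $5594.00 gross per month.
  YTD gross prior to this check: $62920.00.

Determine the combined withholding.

$703.10

Wage Tax: taxable = $5594.00 − 2×$240.00 = $5114.00
  9% × $5114.00 = $460.26
Solidarity Surcharge: cap $63564.00 − YTD $62920.00 = $644.00 subject; 4.7% × $644.00 = $30.27
Long-Term Care Levy: 3.8% × $5594.00 = $212.57
Total: $460.26 + $30.27 + $212.57 = $703.10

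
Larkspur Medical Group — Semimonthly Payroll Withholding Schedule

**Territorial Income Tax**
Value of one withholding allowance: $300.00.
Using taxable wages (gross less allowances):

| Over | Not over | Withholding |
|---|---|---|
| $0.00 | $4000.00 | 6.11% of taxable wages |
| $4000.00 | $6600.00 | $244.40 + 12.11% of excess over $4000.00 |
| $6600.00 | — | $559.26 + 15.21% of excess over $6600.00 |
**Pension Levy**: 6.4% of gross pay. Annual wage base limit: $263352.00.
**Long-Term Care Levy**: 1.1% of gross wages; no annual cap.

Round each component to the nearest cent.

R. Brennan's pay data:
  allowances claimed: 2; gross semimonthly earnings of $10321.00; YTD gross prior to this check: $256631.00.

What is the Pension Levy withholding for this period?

Pension Levy: cap $263352.00 − YTD $256631.00 = $6721.00 subject; 6.4% × $6721.00 = $430.14

$430.14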